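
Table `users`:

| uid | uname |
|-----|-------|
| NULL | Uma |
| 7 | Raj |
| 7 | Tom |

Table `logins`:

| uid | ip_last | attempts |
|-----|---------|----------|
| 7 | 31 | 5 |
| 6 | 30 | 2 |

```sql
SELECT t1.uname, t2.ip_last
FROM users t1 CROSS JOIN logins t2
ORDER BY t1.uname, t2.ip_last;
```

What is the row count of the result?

CROSS JOIN pairs every row of `users` with every row of `logins`: 3 × 2 = 6 rows.

6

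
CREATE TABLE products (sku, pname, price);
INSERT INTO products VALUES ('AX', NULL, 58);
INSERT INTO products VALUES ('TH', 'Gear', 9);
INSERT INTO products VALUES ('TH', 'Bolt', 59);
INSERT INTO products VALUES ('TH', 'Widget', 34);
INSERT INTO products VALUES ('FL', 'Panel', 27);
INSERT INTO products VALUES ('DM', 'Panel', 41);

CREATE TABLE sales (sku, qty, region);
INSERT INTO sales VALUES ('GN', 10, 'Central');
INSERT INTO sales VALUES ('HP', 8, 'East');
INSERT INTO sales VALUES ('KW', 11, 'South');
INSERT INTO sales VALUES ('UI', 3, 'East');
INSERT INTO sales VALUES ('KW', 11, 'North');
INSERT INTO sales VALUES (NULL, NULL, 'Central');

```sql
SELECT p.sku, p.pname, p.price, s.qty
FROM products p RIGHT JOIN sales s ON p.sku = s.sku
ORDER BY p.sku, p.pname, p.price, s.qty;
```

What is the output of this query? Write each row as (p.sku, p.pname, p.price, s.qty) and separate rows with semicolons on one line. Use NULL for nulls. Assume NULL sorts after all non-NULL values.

RIGHT JOIN keeps every row from `sales`; unmatched rows get NULL for `products`'s columns.
Matching on p.sku = s.sku. A NULL in a compared column never satisfies the condition.
Matched pairs: 0; unmatched s rows kept: 6.

(NULL, NULL, NULL, 3); (NULL, NULL, NULL, 8); (NULL, NULL, NULL, 10); (NULL, NULL, NULL, 11); (NULL, NULL, NULL, 11); (NULL, NULL, NULL, NULL)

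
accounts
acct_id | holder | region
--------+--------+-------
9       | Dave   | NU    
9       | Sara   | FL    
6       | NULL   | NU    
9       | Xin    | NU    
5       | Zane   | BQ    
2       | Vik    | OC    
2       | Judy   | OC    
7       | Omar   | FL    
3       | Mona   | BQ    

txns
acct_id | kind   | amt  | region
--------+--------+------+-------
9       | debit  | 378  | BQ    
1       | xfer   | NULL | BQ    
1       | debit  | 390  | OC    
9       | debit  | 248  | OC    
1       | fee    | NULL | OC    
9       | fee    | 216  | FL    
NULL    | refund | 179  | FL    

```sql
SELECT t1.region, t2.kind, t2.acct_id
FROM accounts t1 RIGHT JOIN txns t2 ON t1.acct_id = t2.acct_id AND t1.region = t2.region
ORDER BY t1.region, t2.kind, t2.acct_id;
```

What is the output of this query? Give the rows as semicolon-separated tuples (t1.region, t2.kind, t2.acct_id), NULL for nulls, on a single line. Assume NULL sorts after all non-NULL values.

RIGHT JOIN keeps every row from `txns`; unmatched rows get NULL for `accounts`'s columns.
Matching on t1.acct_id = t2.acct_id AND t1.region = t2.region. A NULL in a compared column never satisfies the condition.
- t1 row (acct_id=9, region=NU): no match.
- t1 row (acct_id=9, region=FL): matches 1 t2 row(s) → 1 output row(s).
- t1 row (acct_id=6, region=NU): no match.
- t1 row (acct_id=9, region=NU): no match.
- t1 row (acct_id=5, region=BQ): no match.
- t1 row (acct_id=2, region=OC): no match.
- t1 row (acct_id=2, region=OC): no match.
- t1 row (acct_id=7, region=FL): no match.
- t1 row (acct_id=3, region=BQ): no match.
- 6 t2 row(s) had no t1 match → kept, t1 columns NULL.
After projecting and ordering:
t1.region | t2.kind | t2.acct_id
FL | fee | 9
NULL | debit | 1
NULL | debit | 9
NULL | debit | 9
NULL | fee | 1
NULL | refund | NULL
NULL | xfer | 1

(FL, fee, 9); (NULL, debit, 1); (NULL, debit, 9); (NULL, debit, 9); (NULL, fee, 1); (NULL, refund, NULL); (NULL, xfer, 1)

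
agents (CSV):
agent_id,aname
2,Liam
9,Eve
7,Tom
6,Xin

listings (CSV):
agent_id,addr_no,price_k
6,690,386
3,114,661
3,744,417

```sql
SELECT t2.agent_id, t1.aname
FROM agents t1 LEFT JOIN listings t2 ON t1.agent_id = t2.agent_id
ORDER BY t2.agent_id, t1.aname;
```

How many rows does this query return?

4

LEFT JOIN keeps every row from `agents`; unmatched rows get NULL for `listings`'s columns.
Matching on t1.agent_id = t2.agent_id.
- t1 (agent_id=2) has no partner → padded with NULL.
- t1 (agent_id=9) has no partner → padded with NULL.
- t1 (agent_id=7) has no partner → padded with NULL.
- t1 (agent_id=6) pairs with 1 row(s) of t2.
Total: 1 matched + 3 padded = 4 rows.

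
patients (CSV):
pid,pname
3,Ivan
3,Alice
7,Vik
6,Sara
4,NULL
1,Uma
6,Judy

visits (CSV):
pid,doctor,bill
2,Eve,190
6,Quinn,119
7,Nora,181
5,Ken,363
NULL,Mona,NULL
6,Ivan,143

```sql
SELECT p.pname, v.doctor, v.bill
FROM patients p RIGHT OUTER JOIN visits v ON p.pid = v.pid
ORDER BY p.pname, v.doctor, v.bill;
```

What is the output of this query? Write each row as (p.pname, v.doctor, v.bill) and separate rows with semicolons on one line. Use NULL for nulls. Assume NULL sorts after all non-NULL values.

(Judy, Ivan, 143); (Judy, Quinn, 119); (Sara, Ivan, 143); (Sara, Quinn, 119); (Vik, Nora, 181); (NULL, Eve, 190); (NULL, Ken, 363); (NULL, Mona, NULL)

RIGHT JOIN keeps every row from `visits`; unmatched rows get NULL for `patients`'s columns.
Matching on p.pid = v.pid. A NULL in a compared column never satisfies the condition.
Matched pairs: 5; unmatched v rows kept: 3.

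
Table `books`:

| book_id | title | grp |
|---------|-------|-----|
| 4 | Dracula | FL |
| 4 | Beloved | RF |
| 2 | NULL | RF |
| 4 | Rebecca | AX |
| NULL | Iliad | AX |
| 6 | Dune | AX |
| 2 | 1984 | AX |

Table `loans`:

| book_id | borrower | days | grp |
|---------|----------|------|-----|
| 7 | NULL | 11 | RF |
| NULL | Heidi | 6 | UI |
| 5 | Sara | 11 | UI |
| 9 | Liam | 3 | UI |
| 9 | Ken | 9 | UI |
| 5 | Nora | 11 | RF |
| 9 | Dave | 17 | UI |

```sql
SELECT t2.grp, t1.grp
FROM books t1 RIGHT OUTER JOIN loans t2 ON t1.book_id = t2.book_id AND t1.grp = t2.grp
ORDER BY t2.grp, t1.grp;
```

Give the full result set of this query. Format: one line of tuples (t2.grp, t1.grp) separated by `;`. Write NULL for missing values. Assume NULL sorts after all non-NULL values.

(RF, NULL); (RF, NULL); (UI, NULL); (UI, NULL); (UI, NULL); (UI, NULL); (UI, NULL)

RIGHT JOIN keeps every row from `loans`; unmatched rows get NULL for `books`'s columns.
Matching on t1.book_id = t2.book_id AND t1.grp = t2.grp. A NULL in a compared column never satisfies the condition.
Matched pairs: 0; unmatched t2 rows kept: 7.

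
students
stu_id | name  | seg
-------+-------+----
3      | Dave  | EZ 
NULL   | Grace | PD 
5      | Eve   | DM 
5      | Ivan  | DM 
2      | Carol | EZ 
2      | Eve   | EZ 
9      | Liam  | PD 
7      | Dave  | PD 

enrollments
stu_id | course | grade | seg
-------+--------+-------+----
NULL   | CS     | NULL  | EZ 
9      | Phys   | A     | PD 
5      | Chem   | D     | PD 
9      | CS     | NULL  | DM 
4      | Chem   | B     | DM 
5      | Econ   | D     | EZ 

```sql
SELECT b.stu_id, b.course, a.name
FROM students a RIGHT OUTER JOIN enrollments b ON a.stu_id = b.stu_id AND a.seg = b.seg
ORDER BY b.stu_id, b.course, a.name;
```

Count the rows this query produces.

RIGHT JOIN keeps every row from `enrollments`; unmatched rows get NULL for `students`'s columns.
Matching on a.stu_id = b.stu_id AND a.seg = b.seg. A NULL in a compared column never satisfies the condition.
- a row (stu_id=3, seg=EZ): no match.
- a row (stu_id=NULL, seg=PD): no match.
- a row (stu_id=5, seg=DM): no match.
- a row (stu_id=5, seg=DM): no match.
- a row (stu_id=2, seg=EZ): no match.
- a row (stu_id=2, seg=EZ): no match.
- a row (stu_id=9, seg=PD): matches 1 b row(s) → 1 output row(s).
- a row (stu_id=7, seg=PD): no match.
- plus 5 unmatched b row(s), each kept with NULL a columns.
Total: 1 matched + 5 padded = 6 rows.

6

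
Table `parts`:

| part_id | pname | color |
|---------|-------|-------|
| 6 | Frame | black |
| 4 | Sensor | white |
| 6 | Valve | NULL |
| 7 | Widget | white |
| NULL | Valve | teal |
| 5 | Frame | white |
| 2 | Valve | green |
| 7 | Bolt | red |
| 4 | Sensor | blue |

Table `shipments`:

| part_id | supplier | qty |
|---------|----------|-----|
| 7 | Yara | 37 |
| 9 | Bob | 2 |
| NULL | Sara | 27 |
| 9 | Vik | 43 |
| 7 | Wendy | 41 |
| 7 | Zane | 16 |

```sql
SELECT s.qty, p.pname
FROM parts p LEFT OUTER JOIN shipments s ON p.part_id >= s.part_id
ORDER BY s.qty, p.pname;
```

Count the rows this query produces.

LEFT JOIN keeps every row from `parts`; unmatched rows get NULL for `shipments`'s columns.
Matching on p.part_id >= s.part_id. A NULL in a compared column never satisfies the condition.
- part_id=6: no s row matches, row kept with s columns NULL.
- part_id=4: no s row matches, row kept with s columns NULL.
- part_id=6: no s row matches, row kept with s columns NULL.
- part_id=7: 3 matching s row(s), so 3 row(s) emitted.
- part_id=NULL: no s row matches, row kept with s columns NULL.
- part_id=5: no s row matches, row kept with s columns NULL.
- part_id=2: no s row matches, row kept with s columns NULL.
- part_id=7: 3 matching s row(s), so 3 row(s) emitted.
- part_id=4: no s row matches, row kept with s columns NULL.
Total: 6 matched + 7 padded = 13 rows.

13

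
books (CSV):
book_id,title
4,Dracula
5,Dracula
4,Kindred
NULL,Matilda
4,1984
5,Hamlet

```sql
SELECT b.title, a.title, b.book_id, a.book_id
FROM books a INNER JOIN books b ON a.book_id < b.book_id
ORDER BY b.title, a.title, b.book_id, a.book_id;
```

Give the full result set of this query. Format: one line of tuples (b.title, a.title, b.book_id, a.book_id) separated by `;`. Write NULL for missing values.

(Dracula, 1984, 5, 4); (Dracula, Dracula, 5, 4); (Dracula, Kindred, 5, 4); (Hamlet, 1984, 5, 4); (Hamlet, Dracula, 5, 4); (Hamlet, Kindred, 5, 4)

INNER JOIN keeps only pairs where the ON condition holds.
Matching on a.book_id < b.book_id. A NULL in a compared column never satisfies the condition.
Matched pairs: 6.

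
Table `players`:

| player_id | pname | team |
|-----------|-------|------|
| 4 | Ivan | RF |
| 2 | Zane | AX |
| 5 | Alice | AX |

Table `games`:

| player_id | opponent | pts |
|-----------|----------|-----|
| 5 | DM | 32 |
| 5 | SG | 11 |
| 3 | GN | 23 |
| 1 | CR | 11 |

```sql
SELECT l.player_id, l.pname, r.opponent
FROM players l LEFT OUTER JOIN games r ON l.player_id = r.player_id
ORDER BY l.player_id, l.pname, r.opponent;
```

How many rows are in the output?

LEFT JOIN keeps every row from `players`; unmatched rows get NULL for `games`'s columns.
Matching on l.player_id = r.player_id.
- l[0] player_id=4 → no match; kept with NULLs on the r side.
- l[1] player_id=2 → no match; kept with NULLs on the r side.
- l[2] player_id=5 → 2 match(es) in r → 2 row(s).
Total: 2 matched + 2 padded = 4 rows.

4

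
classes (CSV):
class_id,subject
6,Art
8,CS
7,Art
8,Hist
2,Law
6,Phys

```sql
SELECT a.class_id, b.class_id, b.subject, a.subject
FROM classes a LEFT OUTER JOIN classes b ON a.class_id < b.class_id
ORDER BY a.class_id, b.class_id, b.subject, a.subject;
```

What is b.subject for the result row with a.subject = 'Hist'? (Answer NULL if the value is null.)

NULL

LEFT JOIN keeps every row from `classes a`; unmatched rows get NULL for `classes b`'s columns.
Matching on a.class_id < b.class_id.
Matched pairs: 13; unmatched a rows kept: 2.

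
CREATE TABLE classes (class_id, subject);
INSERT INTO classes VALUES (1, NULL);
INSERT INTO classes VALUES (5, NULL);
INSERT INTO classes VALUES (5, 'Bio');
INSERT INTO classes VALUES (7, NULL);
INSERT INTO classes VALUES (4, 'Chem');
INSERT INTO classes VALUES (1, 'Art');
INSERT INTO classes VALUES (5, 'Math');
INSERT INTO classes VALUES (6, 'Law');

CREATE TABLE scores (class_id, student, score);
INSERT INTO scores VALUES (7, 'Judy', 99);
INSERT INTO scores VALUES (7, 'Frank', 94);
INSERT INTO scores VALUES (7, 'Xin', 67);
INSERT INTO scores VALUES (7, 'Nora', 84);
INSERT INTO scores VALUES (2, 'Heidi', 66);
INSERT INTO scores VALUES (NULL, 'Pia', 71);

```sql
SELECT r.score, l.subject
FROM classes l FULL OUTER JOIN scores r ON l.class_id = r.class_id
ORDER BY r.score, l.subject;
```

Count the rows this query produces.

FULL OUTER JOIN keeps every row from both sides; unmatched rows get NULL for the other side's columns.
Matching on l.class_id = r.class_id. A NULL in a compared column never satisfies the condition.
- l (class_id=1) has no partner → padded with NULL.
- l (class_id=5) has no partner → padded with NULL.
- l (class_id=5) has no partner → padded with NULL.
- l (class_id=7) pairs with 4 row(s) of r.
- l (class_id=4) has no partner → padded with NULL.
- l (class_id=1) has no partner → padded with NULL.
- l (class_id=5) has no partner → padded with NULL.
- l (class_id=6) has no partner → padded with NULL.
- 2 r row(s) had no l match → kept, l columns NULL.
Total: 4 matched + 9 padded = 13 rows.

13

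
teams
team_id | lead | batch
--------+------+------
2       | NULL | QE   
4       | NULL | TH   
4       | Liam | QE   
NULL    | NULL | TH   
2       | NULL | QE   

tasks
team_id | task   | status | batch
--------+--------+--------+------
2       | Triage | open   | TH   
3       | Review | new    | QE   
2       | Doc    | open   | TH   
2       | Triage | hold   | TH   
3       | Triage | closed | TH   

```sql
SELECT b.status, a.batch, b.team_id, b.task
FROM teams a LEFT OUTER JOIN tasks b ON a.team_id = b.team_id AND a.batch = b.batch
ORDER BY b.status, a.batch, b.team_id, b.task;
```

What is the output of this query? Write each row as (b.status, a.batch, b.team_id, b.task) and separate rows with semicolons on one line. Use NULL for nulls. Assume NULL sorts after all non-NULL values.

LEFT JOIN keeps every row from `teams`; unmatched rows get NULL for `tasks`'s columns.
Matching on a.team_id = b.team_id AND a.batch = b.batch. A NULL in a compared column never satisfies the condition.
- team_id=2, batch=QE: no b row matches, row kept with b columns NULL.
- team_id=4, batch=TH: no b row matches, row kept with b columns NULL.
- team_id=4, batch=QE: no b row matches, row kept with b columns NULL.
- team_id=NULL, batch=TH: no b row matches, row kept with b columns NULL.
- team_id=2, batch=QE: no b row matches, row kept with b columns NULL.
After projecting and ordering:
b.status | a.batch | b.team_id | b.task
NULL | QE | NULL | NULL
NULL | QE | NULL | NULL
NULL | QE | NULL | NULL
NULL | TH | NULL | NULL
NULL | TH | NULL | NULL

(NULL, QE, NULL, NULL); (NULL, QE, NULL, NULL); (NULL, QE, NULL, NULL); (NULL, TH, NULL, NULL); (NULL, TH, NULL, NULL)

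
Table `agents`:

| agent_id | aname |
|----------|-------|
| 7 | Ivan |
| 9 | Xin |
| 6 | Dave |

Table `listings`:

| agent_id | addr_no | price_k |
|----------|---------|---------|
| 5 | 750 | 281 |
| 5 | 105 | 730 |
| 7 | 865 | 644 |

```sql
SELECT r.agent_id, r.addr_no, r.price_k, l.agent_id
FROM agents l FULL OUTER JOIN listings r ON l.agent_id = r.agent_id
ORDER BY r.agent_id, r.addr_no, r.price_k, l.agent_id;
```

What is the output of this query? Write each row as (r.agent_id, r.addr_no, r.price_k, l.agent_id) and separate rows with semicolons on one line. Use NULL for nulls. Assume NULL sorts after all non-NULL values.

(5, 105, 730, NULL); (5, 750, 281, NULL); (7, 865, 644, 7); (NULL, NULL, NULL, 6); (NULL, NULL, NULL, 9)

FULL OUTER JOIN keeps every row from both sides; unmatched rows get NULL for the other side's columns.
Matching on l.agent_id = r.agent_id.
- l[0] agent_id=7 → 1 match(es) in r → 1 row(s).
- l[1] agent_id=9 → no match; kept with NULLs on the r side.
- l[2] agent_id=6 → no match; kept with NULLs on the r side.
- 2 row(s) from r found no l partner → padded with NULL.
After projecting and ordering:
r.agent_id | r.addr_no | r.price_k | l.agent_id
5 | 105 | 730 | NULL
5 | 750 | 281 | NULL
7 | 865 | 644 | 7
NULL | NULL | NULL | 6
NULL | NULL | NULL | 9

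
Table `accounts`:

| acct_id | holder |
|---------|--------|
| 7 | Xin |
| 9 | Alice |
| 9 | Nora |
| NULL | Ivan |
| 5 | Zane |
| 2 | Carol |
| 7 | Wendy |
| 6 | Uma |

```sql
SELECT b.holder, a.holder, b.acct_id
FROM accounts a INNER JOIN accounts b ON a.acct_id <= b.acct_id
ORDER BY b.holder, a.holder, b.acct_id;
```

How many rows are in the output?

30

INNER JOIN keeps only pairs where the ON condition holds.
Matching on a.acct_id <= b.acct_id. A NULL in a compared column never satisfies the condition.
- a (acct_id=7) pairs with 4 row(s) of b.
- a (acct_id=9) pairs with 2 row(s) of b.
- a (acct_id=9) pairs with 2 row(s) of b.
- a (acct_id=NULL) has no partner → excluded.
- a (acct_id=5) pairs with 6 row(s) of b.
- a (acct_id=2) pairs with 7 row(s) of b.
- a (acct_id=7) pairs with 4 row(s) of b.
- a (acct_id=6) pairs with 5 row(s) of b.
Total: 30 rows.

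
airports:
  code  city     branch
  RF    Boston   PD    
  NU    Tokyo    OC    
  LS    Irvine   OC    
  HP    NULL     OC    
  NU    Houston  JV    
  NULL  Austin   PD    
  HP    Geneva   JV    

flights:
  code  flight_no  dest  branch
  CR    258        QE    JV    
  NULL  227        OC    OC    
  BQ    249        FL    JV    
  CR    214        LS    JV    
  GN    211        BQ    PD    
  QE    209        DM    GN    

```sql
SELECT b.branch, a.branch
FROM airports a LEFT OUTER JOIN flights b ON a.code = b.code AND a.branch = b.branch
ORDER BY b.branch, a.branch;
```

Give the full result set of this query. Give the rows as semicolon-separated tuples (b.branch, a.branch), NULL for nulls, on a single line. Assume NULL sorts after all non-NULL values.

LEFT JOIN keeps every row from `airports`; unmatched rows get NULL for `flights`'s columns.
Matching on a.code = b.code AND a.branch = b.branch. A NULL in a compared column never satisfies the condition.
- a row (code=RF, branch=PD): no match → kept, b columns NULL.
- a row (code=NU, branch=OC): no match → kept, b columns NULL.
- a row (code=LS, branch=OC): no match → kept, b columns NULL.
- a row (code=HP, branch=OC): no match → kept, b columns NULL.
- a row (code=NU, branch=JV): no match → kept, b columns NULL.
- a row (code=NULL, branch=PD): no match → kept, b columns NULL.
- a row (code=HP, branch=JV): no match → kept, b columns NULL.
After projecting and ordering:
b.branch | a.branch
NULL | JV
NULL | JV
NULL | OC
NULL | OC
NULL | OC
NULL | PD
NULL | PD

(NULL, JV); (NULL, JV); (NULL, OC); (NULL, OC); (NULL, OC); (NULL, PD); (NULL, PD)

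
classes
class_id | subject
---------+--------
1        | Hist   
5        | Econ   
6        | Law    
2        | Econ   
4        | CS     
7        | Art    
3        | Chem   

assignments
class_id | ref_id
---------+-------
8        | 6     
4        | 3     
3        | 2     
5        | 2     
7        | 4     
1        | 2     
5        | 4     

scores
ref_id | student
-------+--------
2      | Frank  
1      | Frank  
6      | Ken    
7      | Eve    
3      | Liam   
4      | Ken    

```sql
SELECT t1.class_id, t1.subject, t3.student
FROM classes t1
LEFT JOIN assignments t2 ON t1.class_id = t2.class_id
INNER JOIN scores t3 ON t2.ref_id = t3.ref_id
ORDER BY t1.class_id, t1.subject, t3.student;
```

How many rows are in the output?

6

Step 1 — t1 LEFT JOIN t2 on class_id → 8 row(s).
Then INNER JOIN `scores t3` on ref_id: keep only rows whose t2.ref_id appears in t3.
Result: 6 row(s).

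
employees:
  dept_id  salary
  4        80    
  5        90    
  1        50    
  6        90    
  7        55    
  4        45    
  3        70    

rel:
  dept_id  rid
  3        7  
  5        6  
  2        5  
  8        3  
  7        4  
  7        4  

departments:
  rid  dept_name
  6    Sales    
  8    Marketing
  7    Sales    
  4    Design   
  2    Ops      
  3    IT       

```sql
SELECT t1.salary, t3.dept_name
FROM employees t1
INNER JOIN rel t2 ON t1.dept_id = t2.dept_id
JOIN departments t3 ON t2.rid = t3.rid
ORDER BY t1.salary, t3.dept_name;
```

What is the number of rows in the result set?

4

Joins associate left-to-right: employees INNER JOIN rel on dept_id gives 4 intermediate row(s).
Then INNER JOIN `departments t3` on rid: keep only rows whose t2.rid appears in t3.
Result: 4 row(s).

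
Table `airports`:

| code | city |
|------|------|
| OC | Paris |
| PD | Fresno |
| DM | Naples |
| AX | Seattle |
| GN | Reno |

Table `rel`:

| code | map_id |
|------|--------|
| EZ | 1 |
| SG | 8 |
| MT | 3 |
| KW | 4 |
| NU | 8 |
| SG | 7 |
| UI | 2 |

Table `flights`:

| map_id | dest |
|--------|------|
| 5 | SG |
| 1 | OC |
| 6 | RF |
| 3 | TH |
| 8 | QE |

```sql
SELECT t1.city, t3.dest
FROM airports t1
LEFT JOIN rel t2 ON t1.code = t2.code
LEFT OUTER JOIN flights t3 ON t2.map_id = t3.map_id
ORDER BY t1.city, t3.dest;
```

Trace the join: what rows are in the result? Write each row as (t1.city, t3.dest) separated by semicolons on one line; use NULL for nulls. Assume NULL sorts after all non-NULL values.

Evaluate left to right. First `airports t1 LEFT JOIN rel t2` on code: 5 row(s).
Then LEFT JOIN `flights t3` on map_id: each of those 5 rows is kept; rows whose t2.map_id has no match in t3 get NULL for t3's columns.

(Fresno, NULL); (Naples, NULL); (Paris, NULL); (Reno, NULL); (Seattle, NULL)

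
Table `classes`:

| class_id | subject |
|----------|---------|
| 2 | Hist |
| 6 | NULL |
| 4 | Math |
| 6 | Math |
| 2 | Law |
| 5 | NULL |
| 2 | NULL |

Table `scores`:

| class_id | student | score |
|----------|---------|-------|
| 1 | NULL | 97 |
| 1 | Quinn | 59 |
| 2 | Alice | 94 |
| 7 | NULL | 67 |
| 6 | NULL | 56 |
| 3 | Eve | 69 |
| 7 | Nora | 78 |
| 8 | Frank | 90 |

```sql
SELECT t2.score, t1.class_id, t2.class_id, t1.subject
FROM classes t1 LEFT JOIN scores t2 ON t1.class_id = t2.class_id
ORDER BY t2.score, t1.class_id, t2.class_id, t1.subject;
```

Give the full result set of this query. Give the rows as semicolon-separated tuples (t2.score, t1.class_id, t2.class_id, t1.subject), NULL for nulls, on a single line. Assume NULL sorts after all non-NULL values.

(56, 6, 6, Math); (56, 6, 6, NULL); (94, 2, 2, Hist); (94, 2, 2, Law); (94, 2, 2, NULL); (NULL, 4, NULL, Math); (NULL, 5, NULL, NULL)

LEFT JOIN keeps every row from `classes`; unmatched rows get NULL for `scores`'s columns.
Matching on t1.class_id = t2.class_id.
- class_id=2: 1 matching t2 row(s), so 1 row(s) emitted.
- class_id=6: 1 matching t2 row(s), so 1 row(s) emitted.
- class_id=4: no t2 row matches, row kept with t2 columns NULL.
- class_id=6: 1 matching t2 row(s), so 1 row(s) emitted.
- class_id=2: 1 matching t2 row(s), so 1 row(s) emitted.
- class_id=5: no t2 row matches, row kept with t2 columns NULL.
- class_id=2: 1 matching t2 row(s), so 1 row(s) emitted.
After projecting and ordering:
t2.score | t1.class_id | t2.class_id | t1.subject
56 | 6 | 6 | Math
56 | 6 | 6 | NULL
94 | 2 | 2 | Hist
94 | 2 | 2 | Law
94 | 2 | 2 | NULL
NULL | 4 | NULL | Math
NULL | 5 | NULL | NULL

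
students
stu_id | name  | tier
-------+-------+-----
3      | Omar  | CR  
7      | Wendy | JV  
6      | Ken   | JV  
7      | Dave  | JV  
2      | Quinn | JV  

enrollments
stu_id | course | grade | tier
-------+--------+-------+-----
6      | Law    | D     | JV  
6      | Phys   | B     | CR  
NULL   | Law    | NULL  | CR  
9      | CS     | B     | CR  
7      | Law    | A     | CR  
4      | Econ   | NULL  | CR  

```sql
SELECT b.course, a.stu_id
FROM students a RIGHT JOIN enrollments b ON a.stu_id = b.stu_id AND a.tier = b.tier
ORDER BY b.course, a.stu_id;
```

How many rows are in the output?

RIGHT JOIN keeps every row from `enrollments`; unmatched rows get NULL for `students`'s columns.
Matching on a.stu_id = b.stu_id AND a.tier = b.tier. A NULL in a compared column never satisfies the condition.
- a row (stu_id=3, tier=CR): no match.
- a row (stu_id=7, tier=JV): no match.
- a row (stu_id=6, tier=JV): matches 1 b row(s) → 1 output row(s).
- a row (stu_id=7, tier=JV): no match.
- a row (stu_id=2, tier=JV): no match.
- plus 5 unmatched b row(s), each kept with NULL a columns.
Total: 1 matched + 5 padded = 6 rows.

6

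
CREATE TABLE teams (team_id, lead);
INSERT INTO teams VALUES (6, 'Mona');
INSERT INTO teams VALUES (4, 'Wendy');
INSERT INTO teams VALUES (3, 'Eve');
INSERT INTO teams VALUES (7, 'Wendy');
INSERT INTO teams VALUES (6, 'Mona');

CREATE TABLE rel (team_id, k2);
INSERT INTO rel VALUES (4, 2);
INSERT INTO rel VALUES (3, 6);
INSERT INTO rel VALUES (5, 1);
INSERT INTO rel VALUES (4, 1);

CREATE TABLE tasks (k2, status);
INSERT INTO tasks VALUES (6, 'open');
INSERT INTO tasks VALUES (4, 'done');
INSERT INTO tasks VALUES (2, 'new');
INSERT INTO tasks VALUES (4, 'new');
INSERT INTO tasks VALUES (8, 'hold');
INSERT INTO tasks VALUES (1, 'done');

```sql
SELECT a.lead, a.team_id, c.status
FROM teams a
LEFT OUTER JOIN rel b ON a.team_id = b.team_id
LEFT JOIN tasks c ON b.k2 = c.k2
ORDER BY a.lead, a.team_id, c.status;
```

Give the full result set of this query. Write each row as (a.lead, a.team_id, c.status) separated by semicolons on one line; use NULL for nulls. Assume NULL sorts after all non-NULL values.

Step 1 — a LEFT JOIN b on team_id → 6 row(s).
Then LEFT JOIN `tasks c` on k2: each of those 6 rows is kept; rows whose b.k2 has no match in c get NULL for c's columns.

(Eve, 3, open); (Mona, 6, NULL); (Mona, 6, NULL); (Wendy, 4, done); (Wendy, 4, new); (Wendy, 7, NULL)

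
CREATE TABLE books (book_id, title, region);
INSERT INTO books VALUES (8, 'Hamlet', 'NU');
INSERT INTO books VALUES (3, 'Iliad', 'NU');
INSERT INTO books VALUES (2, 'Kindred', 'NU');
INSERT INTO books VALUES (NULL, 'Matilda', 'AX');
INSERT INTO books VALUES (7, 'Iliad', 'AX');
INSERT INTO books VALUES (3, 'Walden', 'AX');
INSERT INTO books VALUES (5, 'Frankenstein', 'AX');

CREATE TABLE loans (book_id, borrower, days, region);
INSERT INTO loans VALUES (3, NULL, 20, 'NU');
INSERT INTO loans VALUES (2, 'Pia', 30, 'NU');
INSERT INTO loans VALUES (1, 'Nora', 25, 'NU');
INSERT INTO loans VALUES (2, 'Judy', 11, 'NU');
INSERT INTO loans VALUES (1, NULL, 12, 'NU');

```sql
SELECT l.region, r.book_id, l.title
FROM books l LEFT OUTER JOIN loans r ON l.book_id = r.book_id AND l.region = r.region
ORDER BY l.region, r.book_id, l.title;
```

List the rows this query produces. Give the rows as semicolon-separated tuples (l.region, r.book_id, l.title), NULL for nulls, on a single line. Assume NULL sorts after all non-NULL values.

LEFT JOIN keeps every row from `books`; unmatched rows get NULL for `loans`'s columns.
Matching on l.book_id = r.book_id AND l.region = r.region. A NULL in a compared column never satisfies the condition.
- l (book_id=8, region=NU) has no partner → padded with NULL.
- l (book_id=3, region=NU) pairs with 1 row(s) of r.
- l (book_id=2, region=NU) pairs with 2 row(s) of r.
- l (book_id=NULL, region=AX) has no partner → padded with NULL.
- l (book_id=7, region=AX) has no partner → padded with NULL.
- l (book_id=3, region=AX) has no partner → padded with NULL.
- l (book_id=5, region=AX) has no partner → padded with NULL.
After projecting and ordering:
l.region | r.book_id | l.title
AX | NULL | Frankenstein
AX | NULL | Iliad
AX | NULL | Matilda
AX | NULL | Walden
NU | 2 | Kindred
NU | 2 | Kindred
NU | 3 | Iliad
NU | NULL | Hamlet

(AX, NULL, Frankenstein); (AX, NULL, Iliad); (AX, NULL, Matilda); (AX, NULL, Walden); (NU, 2, Kindred); (NU, 2, Kindred); (NU, 3, Iliad); (NU, NULL, Hamlet)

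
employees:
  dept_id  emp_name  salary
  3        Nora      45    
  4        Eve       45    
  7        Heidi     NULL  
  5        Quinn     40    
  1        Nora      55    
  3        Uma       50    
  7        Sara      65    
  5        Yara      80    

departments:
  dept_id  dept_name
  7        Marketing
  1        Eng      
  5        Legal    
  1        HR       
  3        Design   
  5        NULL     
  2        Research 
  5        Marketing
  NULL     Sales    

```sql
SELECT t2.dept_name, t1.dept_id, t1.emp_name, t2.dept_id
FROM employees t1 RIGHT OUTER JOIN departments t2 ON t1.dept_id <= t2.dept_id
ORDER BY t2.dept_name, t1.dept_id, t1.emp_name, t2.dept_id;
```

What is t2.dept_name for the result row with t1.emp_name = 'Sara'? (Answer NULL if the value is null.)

RIGHT JOIN keeps every row from `departments`; unmatched rows get NULL for `employees`'s columns.
Matching on t1.dept_id <= t2.dept_id. A NULL in a compared column never satisfies the condition.
- t1 row (dept_id=3): matches 5 t2 row(s) → 5 output row(s).
- t1 row (dept_id=4): matches 4 t2 row(s) → 4 output row(s).
- t1 row (dept_id=7): matches 1 t2 row(s) → 1 output row(s).
- t1 row (dept_id=5): matches 4 t2 row(s) → 4 output row(s).
- t1 row (dept_id=1): matches 8 t2 row(s) → 8 output row(s).
- t1 row (dept_id=3): matches 5 t2 row(s) → 5 output row(s).
- t1 row (dept_id=7): matches 1 t2 row(s) → 1 output row(s).
- t1 row (dept_id=5): matches 4 t2 row(s) → 4 output row(s).
- 1 row(s) from t2 found no t1 partner → padded with NULL.

Marketing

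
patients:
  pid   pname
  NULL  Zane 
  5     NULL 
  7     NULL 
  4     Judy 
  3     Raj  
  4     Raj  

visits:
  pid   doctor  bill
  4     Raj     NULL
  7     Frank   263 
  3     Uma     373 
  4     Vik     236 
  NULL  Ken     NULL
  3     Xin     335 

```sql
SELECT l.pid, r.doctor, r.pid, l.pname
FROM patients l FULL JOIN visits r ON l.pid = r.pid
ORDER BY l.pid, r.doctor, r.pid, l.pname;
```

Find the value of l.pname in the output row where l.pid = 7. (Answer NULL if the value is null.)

NULL

FULL OUTER JOIN keeps every row from both sides; unmatched rows get NULL for the other side's columns.
Matching on l.pid = r.pid. A NULL in a compared column never satisfies the condition.
Matched pairs: 7; unmatched l rows kept: 2; unmatched r rows kept: 1.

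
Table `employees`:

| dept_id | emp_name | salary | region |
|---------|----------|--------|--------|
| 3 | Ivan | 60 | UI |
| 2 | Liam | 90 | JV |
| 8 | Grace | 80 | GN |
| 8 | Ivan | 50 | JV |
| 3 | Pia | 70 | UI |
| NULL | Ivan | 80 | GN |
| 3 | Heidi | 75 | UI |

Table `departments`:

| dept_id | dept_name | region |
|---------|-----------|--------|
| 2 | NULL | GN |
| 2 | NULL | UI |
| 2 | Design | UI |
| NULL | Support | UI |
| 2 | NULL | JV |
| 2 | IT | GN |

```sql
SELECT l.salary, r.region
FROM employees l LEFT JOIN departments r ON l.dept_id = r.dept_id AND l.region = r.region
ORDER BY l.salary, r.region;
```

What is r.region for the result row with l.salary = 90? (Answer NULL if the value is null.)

LEFT JOIN keeps every row from `employees`; unmatched rows get NULL for `departments`'s columns.
Matching on l.dept_id = r.dept_id AND l.region = r.region. A NULL in a compared column never satisfies the condition.
- l row (dept_id=3, region=UI): no match → kept, r columns NULL.
- l row (dept_id=2, region=JV): matches 1 r row(s) → 1 output row(s).
- l row (dept_id=8, region=GN): no match → kept, r columns NULL.
- l row (dept_id=8, region=JV): no match → kept, r columns NULL.
- l row (dept_id=3, region=UI): no match → kept, r columns NULL.
- l row (dept_id=NULL, region=GN): no match → kept, r columns NULL.
- l row (dept_id=3, region=UI): no match → kept, r columns NULL.

JV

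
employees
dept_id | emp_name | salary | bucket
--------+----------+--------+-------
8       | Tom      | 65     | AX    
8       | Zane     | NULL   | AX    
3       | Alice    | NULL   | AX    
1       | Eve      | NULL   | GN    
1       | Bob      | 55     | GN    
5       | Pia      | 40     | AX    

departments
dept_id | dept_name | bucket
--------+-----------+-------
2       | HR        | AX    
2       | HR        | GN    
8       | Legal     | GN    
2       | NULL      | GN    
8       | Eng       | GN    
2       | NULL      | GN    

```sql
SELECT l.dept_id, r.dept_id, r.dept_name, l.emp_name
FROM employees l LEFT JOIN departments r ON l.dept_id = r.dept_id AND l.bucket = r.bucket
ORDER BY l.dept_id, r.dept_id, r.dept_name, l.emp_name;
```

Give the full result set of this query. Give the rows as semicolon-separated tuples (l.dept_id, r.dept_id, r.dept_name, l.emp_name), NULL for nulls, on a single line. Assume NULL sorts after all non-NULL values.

LEFT JOIN keeps every row from `employees`; unmatched rows get NULL for `departments`'s columns.
Matching on l.dept_id = r.dept_id AND l.bucket = r.bucket.
Matched pairs: 0; unmatched l rows kept: 6.

(1, NULL, NULL, Bob); (1, NULL, NULL, Eve); (3, NULL, NULL, Alice); (5, NULL, NULL, Pia); (8, NULL, NULL, Tom); (8, NULL, NULL, Zane)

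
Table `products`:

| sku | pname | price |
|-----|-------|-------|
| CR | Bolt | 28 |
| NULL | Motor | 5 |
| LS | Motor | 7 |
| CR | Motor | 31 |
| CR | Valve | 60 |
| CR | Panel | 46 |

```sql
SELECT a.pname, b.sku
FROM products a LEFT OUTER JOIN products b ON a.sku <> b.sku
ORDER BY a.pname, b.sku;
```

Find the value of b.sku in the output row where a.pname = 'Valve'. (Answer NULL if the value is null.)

LS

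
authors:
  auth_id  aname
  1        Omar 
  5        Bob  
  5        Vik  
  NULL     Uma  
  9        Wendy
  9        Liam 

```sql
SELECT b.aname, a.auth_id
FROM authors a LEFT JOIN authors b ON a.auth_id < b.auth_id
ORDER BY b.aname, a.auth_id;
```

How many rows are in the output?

LEFT JOIN keeps every row from `authors a`; unmatched rows get NULL for `authors b`'s columns.
Matching on a.auth_id < b.auth_id. A NULL in a compared column never satisfies the condition.
- a (auth_id=1) pairs with 4 row(s) of b.
- a (auth_id=5) pairs with 2 row(s) of b.
- a (auth_id=5) pairs with 2 row(s) of b.
- a (auth_id=NULL) has no partner → padded with NULL.
- a (auth_id=9) has no partner → padded with NULL.
- a (auth_id=9) has no partner → padded with NULL.
Total: 8 matched + 3 padded = 11 rows.

11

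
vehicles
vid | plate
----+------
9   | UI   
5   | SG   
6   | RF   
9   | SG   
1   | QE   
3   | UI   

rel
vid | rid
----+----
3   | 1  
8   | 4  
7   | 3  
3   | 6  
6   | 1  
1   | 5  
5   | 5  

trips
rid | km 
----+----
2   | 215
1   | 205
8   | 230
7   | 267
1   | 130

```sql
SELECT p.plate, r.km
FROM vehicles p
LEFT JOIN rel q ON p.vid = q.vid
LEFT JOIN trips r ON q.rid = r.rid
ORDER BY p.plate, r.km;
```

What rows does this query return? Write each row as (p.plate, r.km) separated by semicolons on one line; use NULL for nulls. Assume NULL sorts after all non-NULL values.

Evaluate left to right. First `vehicles p LEFT JOIN rel q` on vid: 7 row(s).
Then LEFT JOIN `trips r` on rid: each of those 7 rows is kept; rows whose q.rid has no match in r get NULL for r's columns.

(QE, NULL); (RF, 130); (RF, 205); (SG, NULL); (SG, NULL); (UI, 130); (UI, 205); (UI, NULL); (UI, NULL)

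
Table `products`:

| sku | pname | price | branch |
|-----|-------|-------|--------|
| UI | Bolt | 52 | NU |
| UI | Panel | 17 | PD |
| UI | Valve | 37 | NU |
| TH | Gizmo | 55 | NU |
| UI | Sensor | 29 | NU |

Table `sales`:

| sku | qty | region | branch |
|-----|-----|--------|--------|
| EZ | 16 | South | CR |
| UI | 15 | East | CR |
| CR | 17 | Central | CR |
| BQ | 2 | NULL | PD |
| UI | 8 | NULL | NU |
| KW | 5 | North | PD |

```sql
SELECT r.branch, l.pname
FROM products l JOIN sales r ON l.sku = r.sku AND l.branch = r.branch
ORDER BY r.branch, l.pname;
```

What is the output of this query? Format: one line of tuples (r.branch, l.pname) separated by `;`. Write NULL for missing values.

INNER JOIN keeps only pairs where the ON condition holds.
Matching on l.sku = r.sku AND l.branch = r.branch.
Matched pairs: 3.

(NU, Bolt); (NU, Sensor); (NU, Valve)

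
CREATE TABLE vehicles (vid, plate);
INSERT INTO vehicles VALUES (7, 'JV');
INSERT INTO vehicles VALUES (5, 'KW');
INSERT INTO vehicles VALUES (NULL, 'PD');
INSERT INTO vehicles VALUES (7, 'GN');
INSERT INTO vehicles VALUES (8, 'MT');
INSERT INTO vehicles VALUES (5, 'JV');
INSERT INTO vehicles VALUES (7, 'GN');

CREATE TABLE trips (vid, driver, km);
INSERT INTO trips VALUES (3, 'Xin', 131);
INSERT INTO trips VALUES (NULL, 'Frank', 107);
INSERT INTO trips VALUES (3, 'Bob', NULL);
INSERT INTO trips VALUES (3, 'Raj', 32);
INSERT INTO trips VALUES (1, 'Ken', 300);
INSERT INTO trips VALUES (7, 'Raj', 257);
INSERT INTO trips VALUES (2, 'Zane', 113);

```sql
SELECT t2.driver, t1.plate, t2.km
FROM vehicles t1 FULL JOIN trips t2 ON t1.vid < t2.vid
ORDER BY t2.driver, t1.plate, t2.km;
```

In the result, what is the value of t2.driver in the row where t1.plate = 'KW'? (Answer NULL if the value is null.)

Raj

FULL OUTER JOIN keeps every row from both sides; unmatched rows get NULL for the other side's columns.
Matching on t1.vid < t2.vid. A NULL in a compared column never satisfies the condition.
- vid=7: no t2 row matches, row kept with t2 columns NULL.
- vid=5: 1 matching t2 row(s), so 1 row(s) emitted.
- vid=NULL: no t2 row matches, row kept with t2 columns NULL.
- vid=7: no t2 row matches, row kept with t2 columns NULL.
- vid=8: no t2 row matches, row kept with t2 columns NULL.
- vid=5: 1 matching t2 row(s), so 1 row(s) emitted.
- vid=7: no t2 row matches, row kept with t2 columns NULL.
- 6 t2 row(s) had no t1 match → kept, t1 columns NULL.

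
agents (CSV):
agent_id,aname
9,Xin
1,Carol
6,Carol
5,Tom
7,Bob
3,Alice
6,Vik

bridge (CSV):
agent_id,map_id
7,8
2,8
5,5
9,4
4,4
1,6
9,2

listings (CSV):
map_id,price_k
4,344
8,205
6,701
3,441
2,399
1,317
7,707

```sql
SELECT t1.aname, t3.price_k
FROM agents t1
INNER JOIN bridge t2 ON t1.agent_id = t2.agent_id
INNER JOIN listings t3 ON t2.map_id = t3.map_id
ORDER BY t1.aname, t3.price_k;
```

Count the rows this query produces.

4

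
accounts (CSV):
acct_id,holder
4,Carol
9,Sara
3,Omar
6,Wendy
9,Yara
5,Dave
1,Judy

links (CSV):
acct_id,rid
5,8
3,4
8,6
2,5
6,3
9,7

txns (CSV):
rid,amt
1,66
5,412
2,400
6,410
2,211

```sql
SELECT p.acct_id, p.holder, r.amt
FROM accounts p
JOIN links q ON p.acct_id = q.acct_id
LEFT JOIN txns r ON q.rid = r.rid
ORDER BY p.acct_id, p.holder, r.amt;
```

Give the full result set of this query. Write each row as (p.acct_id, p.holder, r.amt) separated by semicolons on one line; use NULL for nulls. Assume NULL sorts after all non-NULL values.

Joins associate left-to-right: accounts INNER JOIN links on acct_id gives 5 intermediate row(s).
Then LEFT JOIN `txns r` on rid: each of those 5 rows is kept; rows whose q.rid has no match in r get NULL for r's columns.

(3, Omar, NULL); (5, Dave, NULL); (6, Wendy, NULL); (9, Sara, NULL); (9, Yara, NULL)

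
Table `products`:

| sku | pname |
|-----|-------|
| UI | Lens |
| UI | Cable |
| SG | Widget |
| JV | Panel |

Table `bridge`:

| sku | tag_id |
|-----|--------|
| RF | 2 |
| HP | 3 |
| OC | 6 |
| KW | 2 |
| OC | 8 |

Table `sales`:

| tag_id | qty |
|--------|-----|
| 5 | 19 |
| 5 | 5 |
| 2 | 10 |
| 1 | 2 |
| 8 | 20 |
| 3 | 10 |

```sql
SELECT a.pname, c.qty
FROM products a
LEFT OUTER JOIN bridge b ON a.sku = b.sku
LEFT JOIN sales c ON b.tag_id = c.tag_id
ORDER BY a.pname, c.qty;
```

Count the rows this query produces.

Joins associate left-to-right: products LEFT JOIN bridge on sku gives 4 intermediate row(s).
Then LEFT JOIN `sales c` on tag_id: each of those 4 rows is kept; rows whose b.tag_id has no match in c get NULL for c's columns.
Result: 4 row(s).

4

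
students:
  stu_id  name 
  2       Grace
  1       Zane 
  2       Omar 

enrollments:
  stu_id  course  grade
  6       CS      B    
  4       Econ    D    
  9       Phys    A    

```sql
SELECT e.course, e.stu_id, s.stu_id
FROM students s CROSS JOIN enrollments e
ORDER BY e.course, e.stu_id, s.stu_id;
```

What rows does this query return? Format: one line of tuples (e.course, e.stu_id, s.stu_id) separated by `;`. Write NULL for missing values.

(CS, 6, 1); (CS, 6, 2); (CS, 6, 2); (Econ, 4, 1); (Econ, 4, 2); (Econ, 4, 2); (Phys, 9, 1); (Phys, 9, 2); (Phys, 9, 2)

CROSS JOIN pairs every row of `students` with every row of `enrollments`: 3 × 3 = 9 rows.
After projecting and ordering:
e.course | e.stu_id | s.stu_id
CS | 6 | 1
CS | 6 | 2
CS | 6 | 2
Econ | 4 | 1
Econ | 4 | 2
Econ | 4 | 2
Phys | 9 | 1
Phys | 9 | 2
Phys | 9 | 2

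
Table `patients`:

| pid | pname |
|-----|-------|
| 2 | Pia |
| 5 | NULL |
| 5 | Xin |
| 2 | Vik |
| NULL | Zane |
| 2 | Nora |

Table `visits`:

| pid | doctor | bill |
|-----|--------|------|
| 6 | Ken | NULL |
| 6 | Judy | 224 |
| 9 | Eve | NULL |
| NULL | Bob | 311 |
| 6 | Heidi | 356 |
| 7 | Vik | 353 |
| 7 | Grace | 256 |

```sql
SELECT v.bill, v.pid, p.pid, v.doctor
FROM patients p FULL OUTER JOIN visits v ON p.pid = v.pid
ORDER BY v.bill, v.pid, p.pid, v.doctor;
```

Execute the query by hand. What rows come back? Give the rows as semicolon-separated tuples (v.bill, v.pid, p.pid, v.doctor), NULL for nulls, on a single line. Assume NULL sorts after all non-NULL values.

FULL OUTER JOIN keeps every row from both sides; unmatched rows get NULL for the other side's columns.
Matching on p.pid = v.pid. A NULL in a compared column never satisfies the condition.
- pid=2: no v row matches, row kept with v columns NULL.
- pid=5: no v row matches, row kept with v columns NULL.
- pid=5: no v row matches, row kept with v columns NULL.
- pid=2: no v row matches, row kept with v columns NULL.
- pid=NULL: no v row matches, row kept with v columns NULL.
- pid=2: no v row matches, row kept with v columns NULL.
- 7 v row(s) had no p match → kept, p columns NULL.

(224, 6, NULL, Judy); (256, 7, NULL, Grace); (311, NULL, NULL, Bob); (353, 7, NULL, Vik); (356, 6, NULL, Heidi); (NULL, 6, NULL, Ken); (NULL, 9, NULL, Eve); (NULL, NULL, 2, NULL); (NULL, NULL, 2, NULL); (NULL, NULL, 2, NULL); (NULL, NULL, 5, NULL); (NULL, NULL, 5, NULL); (NULL, NULL, NULL, NULL)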